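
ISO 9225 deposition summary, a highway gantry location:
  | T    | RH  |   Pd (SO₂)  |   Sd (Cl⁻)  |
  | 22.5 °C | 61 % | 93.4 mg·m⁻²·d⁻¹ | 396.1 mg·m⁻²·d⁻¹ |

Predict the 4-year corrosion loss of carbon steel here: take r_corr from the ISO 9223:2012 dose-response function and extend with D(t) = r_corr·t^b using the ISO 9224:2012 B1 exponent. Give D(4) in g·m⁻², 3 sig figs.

D(4) = 1.77e+03 g·m⁻²

carbon steel: temperature factor f = -0.054·(12.5) = -0.6750
  Pd branch = 1.77·Pd^0.52·e^(0.02·RH+f) = 32.3 μm/a
  Cl⁻ term: 0.102·396.1^0.62·exp(0.033·61+0.04·22.5) = 76.62
  sum: 32.3 + 76.62 → r_corr = 108.9 μm/a
ISO 9224: D(t) = r_corr · t^b with b = 0.523 (carbon steel, B1)
  D(4) = 108.9 × 4^0.523 = 108.9 × 2.065 = 224.9 μm
  Mass loss = 224.9 μm × 7.85 g/cm³ = 1765 g·m⁻²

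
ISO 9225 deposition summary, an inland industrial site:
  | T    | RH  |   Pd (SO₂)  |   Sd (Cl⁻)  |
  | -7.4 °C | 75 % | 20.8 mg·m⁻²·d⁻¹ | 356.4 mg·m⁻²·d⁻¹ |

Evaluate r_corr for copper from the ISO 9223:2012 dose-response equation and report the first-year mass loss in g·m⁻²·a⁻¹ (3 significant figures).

r_corr = 5.62 g·m⁻²·a⁻¹

copper: f(T) = +0.126·(T−10) [T≤10 °C] = -2.1924
  sulphur-dioxide contribution → 0.1088 μm/a
  chloride contribution → 0.5186 μm/a
  ⇒ r_corr(copper) = 0.6274 μm/a
Convert to mass loss: 0.6274 μm/a × 8.96 g/cm³ = 5.622 g·m⁻²·a⁻¹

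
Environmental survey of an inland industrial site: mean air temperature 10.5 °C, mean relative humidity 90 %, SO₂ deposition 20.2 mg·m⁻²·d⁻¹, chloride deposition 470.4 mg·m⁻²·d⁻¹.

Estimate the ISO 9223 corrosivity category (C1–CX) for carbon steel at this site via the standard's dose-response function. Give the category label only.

carbon steel: f(T) = -0.054·(T−10) [T>10 °C] = -0.0270
  Pd branch = 1.77·Pd^0.52·e^(0.02·RH+f) = 49.75 μm/a
  Cl⁻ term: 0.102·470.4^0.62·exp(0.033·90+0.04·10.5) = 137.3
  sum: 49.75 + 137.3 → r_corr = 187.1 μm/a
ISO 9223 Table 2 (carbon steel): 80 < 187 ≤ 200 μm/a ⇒ C5

C5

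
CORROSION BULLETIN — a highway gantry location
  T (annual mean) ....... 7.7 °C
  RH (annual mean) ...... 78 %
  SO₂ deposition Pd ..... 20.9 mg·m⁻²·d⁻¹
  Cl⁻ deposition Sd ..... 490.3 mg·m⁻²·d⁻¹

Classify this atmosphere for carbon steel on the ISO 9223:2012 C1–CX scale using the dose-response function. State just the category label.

C5

carbon steel: f(T) = +0.150·(T−10) [T≤10 °C] = -0.3450
  SO₂ term: 1.77·20.9^0.52·exp(0.02·78-0.3450) = 28.98
  Sd branch = 0.102·Sd^0.62·e^(0.033·RH+0.04·T) = 84.79 μm/a
  sum: 28.98 + 84.79 → r_corr = 113.8 μm/a
114 μm/a falls in (80, 200] for carbon steel → category C5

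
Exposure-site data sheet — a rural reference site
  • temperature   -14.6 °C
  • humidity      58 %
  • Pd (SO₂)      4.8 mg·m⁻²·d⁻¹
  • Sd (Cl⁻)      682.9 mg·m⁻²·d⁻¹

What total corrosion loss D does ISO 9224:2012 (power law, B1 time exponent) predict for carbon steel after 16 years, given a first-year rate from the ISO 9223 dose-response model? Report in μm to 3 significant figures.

carbon steel: temperature factor f = +0.150·(-24.6) = -3.6900
  Pd branch = 1.77·Pd^0.52·e^(0.02·RH+f) = 0.3188 μm/a
  Cl⁻ term: 0.102·682.9^0.62·exp(0.033·58+0.04·-14.6) = 22.06
  sum: 0.3188 + 22.06 → r_corr = 22.37 μm/a
ISO 9224: D(t) = r_corr · t^b with b = 0.523 (carbon steel, B1)
  D(16) = 22.37 × 16^0.523 = 22.37 × 4.263 = 95.39 μm

D(16) = 95.4 μm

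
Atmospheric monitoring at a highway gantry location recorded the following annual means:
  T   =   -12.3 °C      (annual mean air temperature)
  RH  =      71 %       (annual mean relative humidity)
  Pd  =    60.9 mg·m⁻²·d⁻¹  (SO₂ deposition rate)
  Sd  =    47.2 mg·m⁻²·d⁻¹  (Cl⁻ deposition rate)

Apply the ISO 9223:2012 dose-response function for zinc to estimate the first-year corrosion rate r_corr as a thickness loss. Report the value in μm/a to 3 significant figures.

zinc: f(T) = +0.038·(T−10) [T≤10 °C] = -0.8474
  SO₂ term: 0.0129·60.9^0.44·exp(0.046·71-0.8474) = 0.8835
  Cl⁻ term: 0.0175·47.2^0.57·exp(0.008·71+0.085·-12.3) = 0.09768
  sum: 0.8835 + 0.09768 → r_corr = 0.9812 μm/a

r_corr = 0.981 μm/a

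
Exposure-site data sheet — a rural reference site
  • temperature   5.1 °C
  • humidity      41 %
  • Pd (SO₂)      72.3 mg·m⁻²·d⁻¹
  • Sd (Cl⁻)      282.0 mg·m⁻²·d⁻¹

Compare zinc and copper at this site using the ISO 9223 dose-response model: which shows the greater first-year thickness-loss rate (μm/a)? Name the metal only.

zinc: T≤10 °C ⇒ hinge +0.038·(5.1−10) = -0.1862
  Pd branch = 0.0129·Pd^0.44·e^(0.046·RH+f) = 0.4643 μm/a
  Sd branch = 0.0175·Sd^0.57·e^(0.008·RH+0.085·T) = 0.9341 μm/a
  r_corr = 0.4643 + 0.9341 = 1.398 μm/a
copper: temperature factor f = +0.126·(-4.9) = -0.6174
  Pd branch = 0.0053·Pd^0.26·e^(0.059·RH+f) = 0.09774 μm/a
  Sd branch = 0.01025·Sd^0.27·e^(0.036·RH+0.049·T) = 0.2641 μm/a
  sum: 0.09774 + 0.2641 → r_corr = 0.3619 μm/a
Ordering by μm/a: zinc (1.4) > copper (0.362)

zinc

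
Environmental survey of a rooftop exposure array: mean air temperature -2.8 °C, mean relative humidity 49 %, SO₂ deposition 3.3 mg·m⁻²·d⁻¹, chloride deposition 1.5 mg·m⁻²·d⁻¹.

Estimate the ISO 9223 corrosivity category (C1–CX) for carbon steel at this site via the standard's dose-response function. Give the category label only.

C2

carbon steel: T≤10 °C ⇒ hinge +0.150·(-2.8−10) = -1.9200
  SO₂ term: 1.77·3.3^0.52·exp(0.02·49-1.9200) = 1.286
  Sd branch = 0.102·Sd^0.62·e^(0.033·RH+0.04·T) = 0.5907 μm/a
  r_corr = 1.286 + 0.5907 = 1.877 μm/a
ISO 9223 Table 2 (carbon steel): 1.3 < 1.88 ≤ 25 μm/a ⇒ C2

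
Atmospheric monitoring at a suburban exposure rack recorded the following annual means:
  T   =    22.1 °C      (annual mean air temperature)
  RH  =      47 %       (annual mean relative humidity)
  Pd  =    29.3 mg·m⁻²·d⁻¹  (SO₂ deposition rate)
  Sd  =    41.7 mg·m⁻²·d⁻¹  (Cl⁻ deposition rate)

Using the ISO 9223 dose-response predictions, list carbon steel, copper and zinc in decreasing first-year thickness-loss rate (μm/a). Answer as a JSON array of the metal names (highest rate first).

carbon steel: temperature factor f = -0.054·(12.1) = -0.6534
  Pd branch = 1.77·Pd^0.52·e^(0.02·RH+f) = 13.65 μm/a
  Cl⁻ term: 0.102·41.7^0.62·exp(0.033·47+0.04·22.1) = 11.76
  r_corr = 13.65 + 11.76 = 25.42 μm/a
copper: f(T) = -0.080·(T−10) [T>10 °C] = -0.9680
  SO₂ term: 0.0053·29.3^0.26·exp(0.059·47-0.9680) = 0.07755
  Cl⁻ term: 0.01025·41.7^0.27·exp(0.036·47+0.049·22.1) = 0.4501
  sum: 0.07755 + 0.4501 → r_corr = 0.5276 μm/a
zinc: f(T) = -0.071·(T−10) [T>10 °C] = -0.8591
  SO₂ term: 0.0129·29.3^0.44·exp(0.046·47-0.8591) = 0.2098
  Sd branch = 0.0175·Sd^0.57·e^(0.008·RH+0.085·T) = 1.398 μm/a
  sum: 0.2098 + 1.398 → r_corr = 1.608 μm/a
Ordering by μm/a: carbon steel (25.4) > zinc (1.61) > copper (0.528)

["carbon steel", "zinc", "copper"]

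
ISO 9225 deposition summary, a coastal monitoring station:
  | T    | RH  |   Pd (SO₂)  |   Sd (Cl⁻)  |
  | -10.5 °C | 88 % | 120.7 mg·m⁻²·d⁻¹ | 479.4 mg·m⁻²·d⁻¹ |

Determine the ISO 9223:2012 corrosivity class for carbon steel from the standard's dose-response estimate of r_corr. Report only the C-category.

carbon steel: temperature factor f = +0.150·(-20.5) = -3.0750
  sulphur-dioxide contribution → 5.746 μm/a
  chloride contribution → 56.16 μm/a
  total first-year rate 61.91 μm/a
ISO 9223 Table 2 (carbon steel): 50 < 61.9 ≤ 80 μm/a ⇒ C4

C4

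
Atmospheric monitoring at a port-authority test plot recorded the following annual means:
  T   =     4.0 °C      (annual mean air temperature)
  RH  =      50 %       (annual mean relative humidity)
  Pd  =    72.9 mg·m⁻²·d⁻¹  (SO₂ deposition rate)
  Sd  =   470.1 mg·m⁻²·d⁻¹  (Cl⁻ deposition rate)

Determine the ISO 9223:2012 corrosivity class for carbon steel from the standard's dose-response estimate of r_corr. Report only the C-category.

carbon steel: temperature factor f = +0.150·(-6.0) = -0.9000
  SO₂ term: 1.77·72.9^0.52·exp(0.02·50-0.9000) = 18.2
  Cl⁻ term: 0.102·470.1^0.62·exp(0.033·50+0.04·4.0) = 28.28
  r_corr = 18.2 + 28.28 = 46.47 μm/a
46.5 μm/a falls in (25, 50] for carbon steel → category C3

C3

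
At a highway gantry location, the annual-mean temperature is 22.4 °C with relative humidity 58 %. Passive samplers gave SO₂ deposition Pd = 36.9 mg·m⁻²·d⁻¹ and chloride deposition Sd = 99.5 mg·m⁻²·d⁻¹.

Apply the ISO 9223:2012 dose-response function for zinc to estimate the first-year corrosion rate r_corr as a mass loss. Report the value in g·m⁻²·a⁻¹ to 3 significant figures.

zinc: T>10 °C ⇒ hinge -0.071·(22.4−10) = -0.8804
  sulphur-dioxide contribution → 0.3771 μm/a
  chloride contribution → 2.572 μm/a
  ⇒ r_corr(zinc) = 2.949 μm/a
Convert to mass loss: 2.949 μm/a × 7.14 g/cm³ = 21.05 g·m⁻²·a⁻¹

r_corr = 21.1 g·m⁻²·a⁻¹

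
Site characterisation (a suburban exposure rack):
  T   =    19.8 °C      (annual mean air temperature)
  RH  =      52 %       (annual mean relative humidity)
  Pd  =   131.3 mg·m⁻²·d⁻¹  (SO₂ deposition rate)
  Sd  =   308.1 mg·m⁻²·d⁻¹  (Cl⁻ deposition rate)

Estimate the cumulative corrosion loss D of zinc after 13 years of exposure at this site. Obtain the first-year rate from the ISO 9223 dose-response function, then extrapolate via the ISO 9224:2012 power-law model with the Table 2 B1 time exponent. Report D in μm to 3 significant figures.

D(13) = 35.0 μm

zinc: T>10 °C ⇒ hinge -0.071·(19.8−10) = -0.6958
  SO₂ term: 0.0129·131.3^0.44·exp(0.046·52-0.6958) = 0.6016
  Sd branch = 0.0175·Sd^0.57·e^(0.008·RH+0.085·T) = 3.743 μm/a
  sum: 0.6016 + 3.743 → r_corr = 4.344 μm/a
Power-law: D(13) = r_corr · 13^0.813
  D(13) = 4.344 × 13^0.813 = 4.344 × 8.047 = 34.96 μm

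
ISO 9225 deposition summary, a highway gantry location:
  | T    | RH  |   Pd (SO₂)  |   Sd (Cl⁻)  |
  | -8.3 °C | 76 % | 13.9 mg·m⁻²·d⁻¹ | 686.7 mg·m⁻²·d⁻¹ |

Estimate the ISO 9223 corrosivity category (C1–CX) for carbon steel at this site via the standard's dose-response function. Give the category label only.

C4

carbon steel: f(T) = +0.150·(T−10) [T≤10 °C] = -2.7450
  Pd branch = 1.77·Pd^0.52·e^(0.02·RH+f) = 2.043 μm/a
  Sd branch = 0.102·Sd^0.62·e^(0.033·RH+0.04·T) = 51.57 μm/a
  r_corr = 2.043 + 51.57 = 53.62 μm/a
ISO 9223 Table 2 (carbon steel): 50 < 53.6 ≤ 80 μm/a ⇒ C4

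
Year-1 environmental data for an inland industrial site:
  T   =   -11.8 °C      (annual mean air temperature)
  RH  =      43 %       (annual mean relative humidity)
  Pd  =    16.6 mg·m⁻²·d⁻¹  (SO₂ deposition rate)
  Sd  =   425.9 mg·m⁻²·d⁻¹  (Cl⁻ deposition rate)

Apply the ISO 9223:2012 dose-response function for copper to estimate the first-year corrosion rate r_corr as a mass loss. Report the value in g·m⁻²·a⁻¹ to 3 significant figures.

copper: temperature factor f = +0.126·(-21.8) = -2.7468
  Pd branch = 0.0053·Pd^0.26·e^(0.059·RH+f) = 0.00892 μm/a
  Sd branch = 0.01025·Sd^0.27·e^(0.036·RH+0.049·T) = 0.1386 μm/a
  sum: 0.00892 + 0.1386 → r_corr = 0.1475 μm/a
Convert to mass loss: 0.1475 μm/a × 8.96 g/cm³ = 1.322 g·m⁻²·a⁻¹

r_corr = 1.32 g·m⁻²·a⁻¹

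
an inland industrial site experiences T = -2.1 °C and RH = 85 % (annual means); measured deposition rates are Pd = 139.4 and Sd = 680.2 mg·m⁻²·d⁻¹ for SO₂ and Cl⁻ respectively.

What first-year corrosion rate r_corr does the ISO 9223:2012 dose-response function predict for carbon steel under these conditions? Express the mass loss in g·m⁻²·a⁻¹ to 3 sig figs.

carbon steel: T≤10 °C ⇒ hinge +0.150·(-2.1−10) = -1.8150
  sulphur-dioxide contribution → 20.56 μm/a
  chloride contribution → 88.42 μm/a
  total first-year rate 109 μm/a
Convert to mass loss: 109 μm/a × 7.85 g/cm³ = 855.5 g·m⁻²·a⁻¹

r_corr = 856 g·m⁻²·a⁻¹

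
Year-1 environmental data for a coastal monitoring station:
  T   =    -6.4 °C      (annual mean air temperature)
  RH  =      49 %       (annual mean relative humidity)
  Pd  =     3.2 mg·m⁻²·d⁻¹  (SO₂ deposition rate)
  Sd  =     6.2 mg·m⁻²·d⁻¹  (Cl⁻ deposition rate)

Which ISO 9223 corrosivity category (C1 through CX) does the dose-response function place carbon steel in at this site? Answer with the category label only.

C2

carbon steel: temperature factor f = +0.150·(-16.4) = -2.4600
  Pd branch = 1.77·Pd^0.52·e^(0.02·RH+f) = 0.7377 μm/a
  Sd branch = 0.102·Sd^0.62·e^(0.033·RH+0.04·T) = 1.233 μm/a
  sum: 0.7377 + 1.233 → r_corr = 1.971 μm/a
Category bounds: 1.3…25 μm/a bracket r_corr ⇒ C2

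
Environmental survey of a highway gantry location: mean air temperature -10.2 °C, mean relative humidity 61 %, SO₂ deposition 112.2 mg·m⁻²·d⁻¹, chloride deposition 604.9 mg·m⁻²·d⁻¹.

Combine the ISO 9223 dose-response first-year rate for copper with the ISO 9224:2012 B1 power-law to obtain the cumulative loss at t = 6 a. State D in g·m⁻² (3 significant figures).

D(6) = 10.9 g·m⁻²

copper: temperature factor f = +0.126·(-20.2) = -2.5452
  SO₂ term: 0.0053·112.2^0.26·exp(0.059·61-2.5452) = 0.05187
  Sd branch = 0.01025·Sd^0.27·e^(0.036·RH+0.049·T) = 0.3151 μm/a
  sum: 0.05187 + 0.3151 → r_corr = 0.367 μm/a
Power-law: D(6) = r_corr · 6^0.667
  D(6) = 0.367 × 6^0.667 = 0.367 × 3.304 = 1.212 μm
  Mass loss = 1.212 μm × 8.96 g/cm³ = 10.86 g·m⁻²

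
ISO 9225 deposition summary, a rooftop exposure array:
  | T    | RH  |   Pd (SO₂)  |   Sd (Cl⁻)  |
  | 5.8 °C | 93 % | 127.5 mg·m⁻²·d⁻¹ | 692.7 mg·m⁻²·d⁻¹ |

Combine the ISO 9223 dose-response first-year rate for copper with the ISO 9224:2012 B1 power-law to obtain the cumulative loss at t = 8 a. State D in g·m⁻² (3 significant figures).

D(8) = 177 g·m⁻²

copper: f(T) = +0.126·(T−10) [T≤10 °C] = -0.5292
  SO₂ term: 0.0053·127.5^0.26·exp(0.059·93-0.5292) = 2.66
  Cl⁻ term: 0.01025·692.7^0.27·exp(0.036·93+0.049·5.8) = 2.265
  r_corr = 2.66 + 2.265 = 4.925 μm/a
Power-law: D(8) = r_corr · 8^0.667
  D(8) = 4.925 × 8^0.667 = 4.925 × 4.003 = 19.71 μm
  Mass loss = 19.71 μm × 8.96 g/cm³ = 176.6 g·m⁻²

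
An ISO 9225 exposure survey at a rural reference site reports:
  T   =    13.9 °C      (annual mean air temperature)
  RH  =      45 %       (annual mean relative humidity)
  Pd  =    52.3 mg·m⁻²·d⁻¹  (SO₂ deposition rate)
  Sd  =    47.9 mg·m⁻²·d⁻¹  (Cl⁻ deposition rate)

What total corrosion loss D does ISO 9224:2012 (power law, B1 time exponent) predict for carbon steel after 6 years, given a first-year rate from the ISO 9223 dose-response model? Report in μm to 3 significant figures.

D(6) = 92.5 μm

carbon steel: temperature factor f = -0.054·(3.9) = -0.2106
  sulphur-dioxide contribution → 27.61 μm/a
  chloride contribution → 8.646 μm/a
  ⇒ r_corr(carbon steel) = 36.25 μm/a
ISO 9224: D(t) = r_corr · t^b with b = 0.523 (carbon steel, B1)
  D(6) = 36.25 × 6^0.523 = 36.25 × 2.553 = 92.53 μm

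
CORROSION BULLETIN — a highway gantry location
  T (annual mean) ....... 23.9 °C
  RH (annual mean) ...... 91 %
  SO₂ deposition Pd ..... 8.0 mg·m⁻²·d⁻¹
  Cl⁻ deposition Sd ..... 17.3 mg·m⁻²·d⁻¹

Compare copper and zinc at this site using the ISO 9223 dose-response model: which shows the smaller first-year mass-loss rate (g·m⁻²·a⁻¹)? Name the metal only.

zinc

copper: f(T) = -0.080·(T−10) [T>10 °C] = -1.1120
  Pd branch = 0.0053·Pd^0.26·e^(0.059·RH+f) = 0.6425 μm/a
  Cl⁻ term: 0.01025·17.3^0.27·exp(0.036·91+0.049·23.9) = 1.89
  r_corr = 0.6425 + 1.89 = 2.532 μm/a
  mass loss = 2.532 μm/a × 8.96 g/cm³ = 22.69 g·m⁻²·a⁻¹
zinc: f(T) = -0.071·(T−10) [T>10 °C] = -0.9869
  Pd branch = 0.0129·Pd^0.44·e^(0.046·RH+f) = 0.7894 μm/a
  Cl⁻ term: 0.0175·17.3^0.57·exp(0.008·91+0.085·23.9) = 1.403
  r_corr = 0.7894 + 1.403 = 2.193 μm/a
  mass loss = 2.193 μm/a × 7.14 g/cm³ = 15.66 g·m⁻²·a⁻¹
Ordering by g·m⁻²·a⁻¹: copper (22.7) > zinc (15.7)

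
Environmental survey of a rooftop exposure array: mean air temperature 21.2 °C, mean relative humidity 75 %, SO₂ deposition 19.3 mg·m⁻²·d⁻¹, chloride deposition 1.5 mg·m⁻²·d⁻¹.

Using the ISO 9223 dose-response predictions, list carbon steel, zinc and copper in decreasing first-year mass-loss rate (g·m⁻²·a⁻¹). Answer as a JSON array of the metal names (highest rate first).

["carbon steel", "copper", "zinc"]

carbon steel: temperature factor f = -0.054·(11.2) = -0.6048
  Pd branch = 1.77·Pd^0.52·e^(0.02·RH+f) = 20.19 μm/a
  Cl⁻ term: 0.102·1.5^0.62·exp(0.033·75+0.04·21.2) = 3.639
  sum: 20.19 + 3.639 → r_corr = 23.83 μm/a
  mass loss = 23.83 μm/a × 7.85 g/cm³ = 187.1 g·m⁻²·a⁻¹
zinc: T>10 °C ⇒ hinge -0.071·(21.2−10) = -0.7952
  Pd branch = 0.0129·Pd^0.44·e^(0.046·RH+f) = 0.6748 μm/a
  Sd branch = 0.0175·Sd^0.57·e^(0.008·RH+0.085·T) = 0.2435 μm/a
  sum: 0.6748 + 0.2435 → r_corr = 0.9184 μm/a
  mass loss = 0.9184 μm/a × 7.14 g/cm³ = 6.557 g·m⁻²·a⁻¹
copper: T>10 °C ⇒ hinge -0.080·(21.2−10) = -0.8960
  SO₂ term: 0.0053·19.3^0.26·exp(0.059·75-0.8960) = 0.3901
  Cl⁻ term: 0.01025·1.5^0.27·exp(0.036·75+0.049·21.2) = 0.4808
  sum: 0.3901 + 0.4808 → r_corr = 0.8709 μm/a
  mass loss = 0.8709 μm/a × 8.96 g/cm³ = 7.803 g·m⁻²·a⁻¹
Ordering by g·m⁻²·a⁻¹: carbon steel (187) > copper (7.8) > zinc (6.56)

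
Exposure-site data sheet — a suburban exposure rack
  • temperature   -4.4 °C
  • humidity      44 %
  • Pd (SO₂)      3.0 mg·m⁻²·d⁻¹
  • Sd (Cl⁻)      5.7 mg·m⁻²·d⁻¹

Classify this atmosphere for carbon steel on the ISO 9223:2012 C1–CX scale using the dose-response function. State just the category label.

C2

carbon steel: T≤10 °C ⇒ hinge +0.150·(-4.4−10) = -2.1600
  sulphur-dioxide contribution → 0.8713 μm/a
  chloride contribution → 1.075 μm/a
  total first-year rate 1.946 μm/a
1.95 μm/a falls in (1.3, 25] for carbon steel → category C2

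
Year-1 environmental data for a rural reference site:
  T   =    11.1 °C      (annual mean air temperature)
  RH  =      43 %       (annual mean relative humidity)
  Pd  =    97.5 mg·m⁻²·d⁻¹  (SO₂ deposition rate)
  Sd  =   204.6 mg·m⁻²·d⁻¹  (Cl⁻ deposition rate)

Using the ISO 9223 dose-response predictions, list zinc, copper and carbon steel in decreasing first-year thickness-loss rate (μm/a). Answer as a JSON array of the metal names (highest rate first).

["carbon steel", "zinc", "copper"]

zinc: f(T) = -0.071·(T−10) [T>10 °C] = -0.0781
  Pd branch = 0.0129·Pd^0.44·e^(0.046·RH+f) = 0.6469 μm/a
  Sd branch = 0.0175·Sd^0.57·e^(0.008·RH+0.085·T) = 1.316 μm/a
  r_corr = 0.6469 + 1.316 = 1.963 μm/a
copper: T>10 °C ⇒ hinge -0.080·(11.1−10) = -0.0880
  Pd branch = 0.0053·Pd^0.26·e^(0.059·RH+f) = 0.2018 μm/a
  Cl⁻ term: 0.01025·204.6^0.27·exp(0.036·43+0.049·11.1) = 0.3493
  r_corr = 0.2018 + 0.3493 = 0.5511 μm/a
carbon steel: f(T) = -0.054·(T−10) [T>10 °C] = -0.0594
  Pd branch = 1.77·Pd^0.52·e^(0.02·RH+f) = 42.65 μm/a
  Sd branch = 0.102·Sd^0.62·e^(0.033·RH+0.04·T) = 17.8 μm/a
  sum: 42.65 + 17.8 → r_corr = 60.45 μm/a
Ordering by μm/a: carbon steel (60.5) > zinc (1.96) > copper (0.551)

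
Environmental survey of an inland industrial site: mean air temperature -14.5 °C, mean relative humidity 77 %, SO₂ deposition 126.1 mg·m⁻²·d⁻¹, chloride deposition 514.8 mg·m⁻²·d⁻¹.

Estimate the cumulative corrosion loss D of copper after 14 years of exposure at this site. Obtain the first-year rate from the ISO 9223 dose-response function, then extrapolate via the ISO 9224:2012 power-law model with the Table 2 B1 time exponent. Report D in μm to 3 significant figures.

D(14) = 2.99 μm

copper: T≤10 °C ⇒ hinge +0.126·(-14.5−10) = -3.0870
  SO₂ term: 0.0053·126.1^0.26·exp(0.059·77-3.0870) = 0.07995
  Cl⁻ term: 0.01025·514.8^0.27·exp(0.036·77+0.049·-14.5) = 0.4347
  r_corr = 0.07995 + 0.4347 = 0.5146 μm/a
Long-term exponent b (ISO 9224 Table 2, B1) = 0.667
  D(14) = 0.5146 × 14^0.667 = 0.5146 × 5.814 = 2.992 μm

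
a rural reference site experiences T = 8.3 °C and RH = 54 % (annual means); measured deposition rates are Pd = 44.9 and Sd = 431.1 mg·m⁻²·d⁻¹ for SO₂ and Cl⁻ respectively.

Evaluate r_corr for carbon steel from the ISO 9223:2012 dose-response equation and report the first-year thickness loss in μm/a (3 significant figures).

carbon steel: temperature factor f = +0.150·(-1.7) = -0.2550
  Pd branch = 1.77·Pd^0.52·e^(0.02·RH+f) = 29.2 μm/a
  Cl⁻ term: 0.102·431.1^0.62·exp(0.033·54+0.04·8.3) = 36.32
  sum: 29.2 + 36.32 → r_corr = 65.52 μm/a

r_corr = 65.5 μm/a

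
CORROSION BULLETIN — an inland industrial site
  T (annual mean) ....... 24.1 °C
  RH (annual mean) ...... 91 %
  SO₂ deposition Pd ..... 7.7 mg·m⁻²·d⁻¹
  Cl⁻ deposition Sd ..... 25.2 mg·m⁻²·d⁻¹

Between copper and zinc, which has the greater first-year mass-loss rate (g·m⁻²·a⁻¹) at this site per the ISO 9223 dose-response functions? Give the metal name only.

copper: T>10 °C ⇒ hinge -0.080·(24.1−10) = -1.1280
  SO₂ term: 0.0053·7.7^0.26·exp(0.059·91-1.1280) = 0.626
  Cl⁻ term: 0.01025·25.2^0.27·exp(0.036·91+0.049·24.1) = 2.112
  sum: 0.626 + 2.112 → r_corr = 2.738 μm/a
  mass loss = 2.738 μm/a × 8.96 g/cm³ = 24.53 g·m⁻²·a⁻¹
zinc: f(T) = -0.071·(T−10) [T>10 °C] = -1.0011
  SO₂ term: 0.0129·7.7^0.44·exp(0.046·91-1.0011) = 0.7653
  Sd branch = 0.0175·Sd^0.57·e^(0.008·RH+0.085·T) = 1.769 μm/a
  r_corr = 0.7653 + 1.769 = 2.534 μm/a
  mass loss = 2.534 μm/a × 7.14 g/cm³ = 18.09 g·m⁻²·a⁻¹
Ordering by g·m⁻²·a⁻¹: copper (24.5) > zinc (18.1)

copper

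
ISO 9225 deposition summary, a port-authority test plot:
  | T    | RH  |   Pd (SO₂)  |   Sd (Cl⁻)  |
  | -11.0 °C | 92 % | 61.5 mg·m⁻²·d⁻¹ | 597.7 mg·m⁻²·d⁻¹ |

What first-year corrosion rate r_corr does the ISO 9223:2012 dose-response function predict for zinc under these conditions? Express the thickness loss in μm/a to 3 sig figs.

r_corr = 3.00 μm/a

zinc: f(T) = +0.038·(T−10) [T≤10 °C] = -0.7980
  sulphur-dioxide contribution → 2.449 μm/a
  chloride contribution → 0.5485 μm/a
  ⇒ r_corr(zinc) = 2.998 μm/a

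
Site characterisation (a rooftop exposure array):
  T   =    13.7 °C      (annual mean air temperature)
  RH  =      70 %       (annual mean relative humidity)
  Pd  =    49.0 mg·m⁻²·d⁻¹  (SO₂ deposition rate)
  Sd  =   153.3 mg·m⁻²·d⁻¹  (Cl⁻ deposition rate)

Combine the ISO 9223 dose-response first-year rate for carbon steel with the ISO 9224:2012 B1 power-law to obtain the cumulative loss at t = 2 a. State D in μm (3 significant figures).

D(2) = 122 μm

carbon steel: f(T) = -0.054·(T−10) [T>10 °C] = -0.1998
  Pd branch = 1.77·Pd^0.52·e^(0.02·RH+f) = 44.47 μm/a
  Sd branch = 0.102·Sd^0.62·e^(0.033·RH+0.04·T) = 40.26 μm/a
  r_corr = 44.47 + 40.26 = 84.73 μm/a
Long-term exponent b (ISO 9224 Table 2, B1) = 0.523
  D(2) = 84.73 × 2^0.523 = 84.73 × 1.437 = 121.8 μm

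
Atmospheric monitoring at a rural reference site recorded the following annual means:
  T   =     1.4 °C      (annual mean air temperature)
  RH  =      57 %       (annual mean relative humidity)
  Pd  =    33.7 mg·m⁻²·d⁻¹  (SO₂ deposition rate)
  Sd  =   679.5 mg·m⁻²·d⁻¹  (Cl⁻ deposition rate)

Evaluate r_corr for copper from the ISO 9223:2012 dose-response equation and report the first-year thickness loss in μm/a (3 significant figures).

copper: temperature factor f = +0.126·(-8.6) = -1.0836
  SO₂ term: 0.0053·33.7^0.26·exp(0.059·57-1.0836) = 0.1292
  Sd branch = 0.01025·Sd^0.27·e^(0.036·RH+0.049·T) = 0.497 μm/a
  r_corr = 0.1292 + 0.497 = 0.6263 μm/a

r_corr = 0.626 μm/a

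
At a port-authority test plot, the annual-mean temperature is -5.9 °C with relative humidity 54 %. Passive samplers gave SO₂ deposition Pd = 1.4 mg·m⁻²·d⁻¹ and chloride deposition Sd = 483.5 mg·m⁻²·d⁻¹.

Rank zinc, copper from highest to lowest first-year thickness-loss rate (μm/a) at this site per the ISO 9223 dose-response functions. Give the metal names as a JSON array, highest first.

zinc: f(T) = +0.038·(T−10) [T≤10 °C] = -0.6042
  sulphur-dioxide contribution → 0.09801 μm/a
  chloride contribution → 0.5533 μm/a
  total first-year rate 0.6513 μm/a
copper: f(T) = +0.126·(T−10) [T≤10 °C] = -2.0034
  sulphur-dioxide contribution → 0.01887 μm/a
  chloride contribution → 0.2846 μm/a
  total first-year rate 0.3035 μm/a
Ordering by μm/a: zinc (0.651) > copper (0.303)

["zinc", "copper"]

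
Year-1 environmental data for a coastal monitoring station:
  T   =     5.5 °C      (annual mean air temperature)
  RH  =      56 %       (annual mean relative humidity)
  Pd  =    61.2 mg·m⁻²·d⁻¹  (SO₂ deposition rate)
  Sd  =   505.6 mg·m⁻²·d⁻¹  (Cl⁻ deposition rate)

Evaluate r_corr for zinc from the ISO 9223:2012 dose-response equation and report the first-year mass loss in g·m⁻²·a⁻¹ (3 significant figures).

zinc: T≤10 °C ⇒ hinge +0.038·(5.5−10) = -0.1710
  Pd branch = 0.0129·Pd^0.44·e^(0.046·RH+f) = 0.8735 μm/a
  Cl⁻ term: 0.0175·505.6^0.57·exp(0.008·56+0.085·5.5) = 1.52
  sum: 0.8735 + 1.52 → r_corr = 2.393 μm/a
Convert to mass loss: 2.393 μm/a × 7.14 g/cm³ = 17.09 g·m⁻²·a⁻¹

r_corr = 17.1 g·m⁻²·a⁻¹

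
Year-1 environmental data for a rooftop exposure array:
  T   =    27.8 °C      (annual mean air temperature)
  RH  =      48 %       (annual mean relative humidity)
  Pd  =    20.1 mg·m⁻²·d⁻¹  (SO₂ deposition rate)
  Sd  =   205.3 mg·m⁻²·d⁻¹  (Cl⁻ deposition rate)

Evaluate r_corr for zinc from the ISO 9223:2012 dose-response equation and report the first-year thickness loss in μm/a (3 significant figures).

zinc: f(T) = -0.071·(T−10) [T>10 °C] = -1.2638
  sulphur-dioxide contribution → 0.1242 μm/a
  chloride contribution → 5.677 μm/a
  total first-year rate 5.801 μm/a

r_corr = 5.80 μm/a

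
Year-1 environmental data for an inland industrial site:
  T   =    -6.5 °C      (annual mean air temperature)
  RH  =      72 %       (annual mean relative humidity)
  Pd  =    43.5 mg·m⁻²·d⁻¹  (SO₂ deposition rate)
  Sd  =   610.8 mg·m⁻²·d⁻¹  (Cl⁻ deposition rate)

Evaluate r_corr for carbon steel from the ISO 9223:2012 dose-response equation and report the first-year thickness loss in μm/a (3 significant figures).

r_corr = 49.6 μm/a

carbon steel: temperature factor f = +0.150·(-16.5) = -2.4750
  SO₂ term: 1.77·43.5^0.52·exp(0.02·72-2.4750) = 4.472
  Cl⁻ term: 0.102·610.8^0.62·exp(0.033·72+0.04·-6.5) = 45.17
  sum: 4.472 + 45.17 → r_corr = 49.64 μm/a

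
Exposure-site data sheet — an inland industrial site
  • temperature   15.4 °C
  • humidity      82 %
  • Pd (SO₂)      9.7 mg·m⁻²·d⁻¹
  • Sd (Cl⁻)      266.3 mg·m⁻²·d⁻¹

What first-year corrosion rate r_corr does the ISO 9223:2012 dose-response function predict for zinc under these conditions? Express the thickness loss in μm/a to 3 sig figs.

r_corr = 4.05 μm/a

zinc: temperature factor f = -0.071·(5.4) = -0.3834
  sulphur-dioxide contribution → 1.039 μm/a
  chloride contribution → 3.012 μm/a
  ⇒ r_corr(zinc) = 4.051 μm/a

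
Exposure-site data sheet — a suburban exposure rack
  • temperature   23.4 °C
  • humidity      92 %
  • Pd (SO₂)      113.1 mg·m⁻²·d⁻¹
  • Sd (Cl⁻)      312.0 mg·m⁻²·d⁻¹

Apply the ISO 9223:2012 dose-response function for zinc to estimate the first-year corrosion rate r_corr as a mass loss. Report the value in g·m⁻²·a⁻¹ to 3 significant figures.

r_corr = 69.9 g·m⁻²·a⁻¹

zinc: T>10 °C ⇒ hinge -0.071·(23.4−10) = -0.9514
  sulphur-dioxide contribution → 2.747 μm/a
  chloride contribution → 7.05 μm/a
  ⇒ r_corr(zinc) = 9.797 μm/a
Convert to mass loss: 9.797 μm/a × 7.14 g/cm³ = 69.95 g·m⁻²·a⁻¹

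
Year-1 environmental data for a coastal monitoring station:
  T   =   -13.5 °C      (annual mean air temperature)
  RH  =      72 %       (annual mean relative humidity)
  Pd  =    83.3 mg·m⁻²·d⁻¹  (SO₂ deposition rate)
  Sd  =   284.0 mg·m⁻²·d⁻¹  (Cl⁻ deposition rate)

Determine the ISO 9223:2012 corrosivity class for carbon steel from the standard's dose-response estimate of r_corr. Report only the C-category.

C2

carbon steel: temperature factor f = +0.150·(-23.5) = -3.5250
  SO₂ term: 1.77·83.3^0.52·exp(0.02·72-3.5250) = 2.194
  Sd branch = 0.102·Sd^0.62·e^(0.033·RH+0.04·T) = 21.23 μm/a
  r_corr = 2.194 + 21.23 = 23.43 μm/a
Category bounds: 1.3…25 μm/a bracket r_corr ⇒ C2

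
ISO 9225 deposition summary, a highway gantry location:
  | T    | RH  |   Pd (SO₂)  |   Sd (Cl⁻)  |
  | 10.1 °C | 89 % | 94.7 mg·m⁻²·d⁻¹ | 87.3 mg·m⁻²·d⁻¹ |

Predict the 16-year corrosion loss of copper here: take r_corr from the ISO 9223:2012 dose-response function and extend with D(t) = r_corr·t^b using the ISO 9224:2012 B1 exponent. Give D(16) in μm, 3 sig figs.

copper: T>10 °C ⇒ hinge -0.080·(10.1−10) = -0.0080
  SO₂ term: 0.0053·94.7^0.26·exp(0.059·89-0.0080) = 3.274
  Sd branch = 0.01025·Sd^0.27·e^(0.036·RH+0.049·T) = 1.384 μm/a
  sum: 3.274 + 1.384 → r_corr = 4.659 μm/a
Power-law: D(16) = r_corr · 16^0.667
  D(16) = 4.659 × 16^0.667 = 4.659 × 6.355 = 29.61 μm

D(16) = 29.6 μm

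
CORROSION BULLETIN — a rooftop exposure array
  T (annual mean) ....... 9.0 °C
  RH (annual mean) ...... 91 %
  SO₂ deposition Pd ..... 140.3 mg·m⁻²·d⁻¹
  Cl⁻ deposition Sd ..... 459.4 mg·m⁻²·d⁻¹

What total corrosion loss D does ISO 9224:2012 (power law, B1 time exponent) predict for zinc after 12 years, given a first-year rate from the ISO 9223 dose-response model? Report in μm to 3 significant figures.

zinc: temperature factor f = +0.038·(-1.0) = -0.0380
  sulphur-dioxide contribution → 7.19 μm/a
  chloride contribution → 2.564 μm/a
  ⇒ r_corr(zinc) = 9.754 μm/a
ISO 9224: D(t) = r_corr · t^b with b = 0.813 (zinc, B1)
  D(12) = 9.754 × 12^0.813 = 9.754 × 7.54 = 73.55 μm

D(12) = 73.5 μm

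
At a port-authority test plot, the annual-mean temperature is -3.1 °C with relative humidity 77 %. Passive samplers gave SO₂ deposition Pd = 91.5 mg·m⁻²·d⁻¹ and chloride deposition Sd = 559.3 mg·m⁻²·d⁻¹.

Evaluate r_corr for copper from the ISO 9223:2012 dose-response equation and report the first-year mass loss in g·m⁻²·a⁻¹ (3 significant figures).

copper: temperature factor f = +0.126·(-13.1) = -1.6506
  sulphur-dioxide contribution → 0.3093 μm/a
  chloride contribution → 0.7771 μm/a
  total first-year rate 1.086 μm/a
Convert to mass loss: 1.086 μm/a × 8.96 g/cm³ = 9.734 g·m⁻²·a⁻¹

r_corr = 9.73 g·m⁻²·a⁻¹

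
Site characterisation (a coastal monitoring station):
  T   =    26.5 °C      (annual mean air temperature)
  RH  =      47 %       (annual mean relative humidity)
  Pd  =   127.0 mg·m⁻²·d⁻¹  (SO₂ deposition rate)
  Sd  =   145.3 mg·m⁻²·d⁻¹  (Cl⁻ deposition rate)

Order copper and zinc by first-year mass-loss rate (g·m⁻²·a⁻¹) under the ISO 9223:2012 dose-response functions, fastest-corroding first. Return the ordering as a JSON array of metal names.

copper: T>10 °C ⇒ hinge -0.080·(26.5−10) = -1.3200
  SO₂ term: 0.0053·127.0^0.26·exp(0.059·47-1.3200) = 0.07985
  Cl⁻ term: 0.01025·145.3^0.27·exp(0.036·47+0.049·26.5) = 0.7822
  r_corr = 0.07985 + 0.7822 = 0.862 μm/a
  mass loss = 0.862 μm/a × 8.96 g/cm³ = 7.724 g·m⁻²·a⁻¹
zinc: T>10 °C ⇒ hinge -0.071·(26.5−10) = -1.1715
  SO₂ term: 0.0129·127.0^0.44·exp(0.046·47-1.1715) = 0.2927
  Cl⁻ term: 0.0175·145.3^0.57·exp(0.008·47+0.085·26.5) = 4.141
  sum: 0.2927 + 4.141 → r_corr = 4.433 μm/a
  mass loss = 4.433 μm/a × 7.14 g/cm³ = 31.65 g·m⁻²·a⁻¹
Ordering by g·m⁻²·a⁻¹: zinc (31.7) > copper (7.72)

["zinc", "copper"]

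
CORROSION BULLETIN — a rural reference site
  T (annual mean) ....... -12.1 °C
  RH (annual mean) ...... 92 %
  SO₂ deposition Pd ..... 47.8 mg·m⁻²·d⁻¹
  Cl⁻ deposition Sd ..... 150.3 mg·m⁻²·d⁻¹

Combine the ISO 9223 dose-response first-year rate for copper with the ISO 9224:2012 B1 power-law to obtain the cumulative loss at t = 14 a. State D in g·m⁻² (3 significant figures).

copper: T≤10 °C ⇒ hinge +0.126·(-12.1−10) = -2.7846
  sulphur-dioxide contribution → 0.2037 μm/a
  chloride contribution → 0.6017 μm/a
  total first-year rate 0.8054 μm/a
ISO 9224: D(t) = r_corr · t^b with b = 0.667 (copper, B1)
  D(14) = 0.8054 × 14^0.667 = 0.8054 × 5.814 = 4.682 μm
  Mass loss = 4.682 μm × 8.96 g/cm³ = 41.96 g·m⁻²

D(14) = 42.0 g·m⁻²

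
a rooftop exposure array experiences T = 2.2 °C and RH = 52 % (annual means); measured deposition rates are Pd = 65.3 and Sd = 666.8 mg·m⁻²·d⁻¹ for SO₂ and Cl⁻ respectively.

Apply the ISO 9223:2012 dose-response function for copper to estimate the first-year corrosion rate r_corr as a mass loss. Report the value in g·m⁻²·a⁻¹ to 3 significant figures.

r_corr = 4.98 g·m⁻²·a⁻¹

copper: f(T) = +0.126·(T−10) [T≤10 °C] = -0.9828
  Pd branch = 0.0053·Pd^0.26·e^(0.059·RH+f) = 0.1264 μm/a
  Cl⁻ term: 0.01025·666.8^0.27·exp(0.036·52+0.049·2.2) = 0.4296
  sum: 0.1264 + 0.4296 → r_corr = 0.556 μm/a
Convert to mass loss: 0.556 μm/a × 8.96 g/cm³ = 4.981 g·m⁻²·a⁻¹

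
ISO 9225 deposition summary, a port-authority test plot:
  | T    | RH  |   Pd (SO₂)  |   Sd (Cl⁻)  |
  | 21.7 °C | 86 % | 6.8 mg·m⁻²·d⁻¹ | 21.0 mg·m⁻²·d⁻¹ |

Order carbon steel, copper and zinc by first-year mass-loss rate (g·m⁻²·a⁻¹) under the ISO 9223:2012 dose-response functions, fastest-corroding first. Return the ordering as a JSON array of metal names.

["carbon steel", "copper", "zinc"]

carbon steel: T>10 °C ⇒ hinge -0.054·(21.7−10) = -0.6318
  sulphur-dioxide contribution → 14.24 μm/a
  chloride contribution → 27.41 μm/a
  ⇒ r_corr(carbon steel) = 41.65 μm/a
  mass loss = 41.65 μm/a × 7.85 g/cm³ = 326.9 g·m⁻²·a⁻¹
copper: T>10 °C ⇒ hinge -0.080·(21.7−10) = -0.9360
  sulphur-dioxide contribution → 0.5468 μm/a
  chloride contribution → 1.493 μm/a
  ⇒ r_corr(copper) = 2.04 μm/a
  mass loss = 2.04 μm/a × 8.96 g/cm³ = 18.28 g·m⁻²·a⁻¹
zinc: f(T) = -0.071·(T−10) [T>10 °C] = -0.8307
  sulphur-dioxide contribution → 0.6826 μm/a
  chloride contribution → 1.249 μm/a
  total first-year rate 1.932 μm/a
  mass loss = 1.932 μm/a × 7.14 g/cm³ = 13.79 g·m⁻²·a⁻¹
Ordering by g·m⁻²·a⁻¹: carbon steel (327) > copper (18.3) > zinc (13.8)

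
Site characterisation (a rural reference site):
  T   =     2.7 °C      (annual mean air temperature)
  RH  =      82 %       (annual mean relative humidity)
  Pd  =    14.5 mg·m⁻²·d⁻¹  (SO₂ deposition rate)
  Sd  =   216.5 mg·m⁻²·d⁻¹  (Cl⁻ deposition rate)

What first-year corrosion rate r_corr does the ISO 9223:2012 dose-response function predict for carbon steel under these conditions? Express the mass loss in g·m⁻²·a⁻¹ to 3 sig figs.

carbon steel: T≤10 °C ⇒ hinge +0.150·(2.7−10) = -1.0950
  sulphur-dioxide contribution → 12.26 μm/a
  chloride contribution → 47.72 μm/a
  total first-year rate 59.98 μm/a
Convert to mass loss: 59.98 μm/a × 7.85 g/cm³ = 470.9 g·m⁻²·a⁻¹

r_corr = 471 g·m⁻²·a⁻¹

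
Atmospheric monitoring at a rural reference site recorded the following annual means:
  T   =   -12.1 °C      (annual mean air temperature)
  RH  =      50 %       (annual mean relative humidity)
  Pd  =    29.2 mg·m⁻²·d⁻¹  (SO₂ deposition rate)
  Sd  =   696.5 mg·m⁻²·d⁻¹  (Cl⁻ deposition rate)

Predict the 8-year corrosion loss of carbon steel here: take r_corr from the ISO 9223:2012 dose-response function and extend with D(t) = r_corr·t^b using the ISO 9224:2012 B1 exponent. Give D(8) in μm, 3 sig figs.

carbon steel: temperature factor f = +0.150·(-22.1) = -3.3150
  SO₂ term: 1.77·29.2^0.52·exp(0.02·50-3.3150) = 1.011
  Sd branch = 0.102·Sd^0.62·e^(0.033·RH+0.04·T) = 18.95 μm/a
  sum: 1.011 + 18.95 → r_corr = 19.96 μm/a
Power-law: D(8) = r_corr · 8^0.523
  D(8) = 19.96 × 8^0.523 = 19.96 × 2.967 = 59.22 μm

D(8) = 59.2 μm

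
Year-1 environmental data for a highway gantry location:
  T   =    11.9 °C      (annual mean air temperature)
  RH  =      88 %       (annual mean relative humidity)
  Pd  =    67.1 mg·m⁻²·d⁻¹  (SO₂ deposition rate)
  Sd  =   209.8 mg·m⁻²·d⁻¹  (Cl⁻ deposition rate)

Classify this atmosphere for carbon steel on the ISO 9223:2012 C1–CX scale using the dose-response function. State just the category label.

carbon steel: f(T) = -0.054·(T−10) [T>10 °C] = -0.1026
  SO₂ term: 1.77·67.1^0.52·exp(0.02·88-0.1026) = 82.73
  Sd branch = 0.102·Sd^0.62·e^(0.033·RH+0.04·T) = 82.42 μm/a
  r_corr = 82.73 + 82.42 = 165.2 μm/a
ISO 9223 Table 2 (carbon steel): 80 < 165 ≤ 200 μm/a ⇒ C5

C5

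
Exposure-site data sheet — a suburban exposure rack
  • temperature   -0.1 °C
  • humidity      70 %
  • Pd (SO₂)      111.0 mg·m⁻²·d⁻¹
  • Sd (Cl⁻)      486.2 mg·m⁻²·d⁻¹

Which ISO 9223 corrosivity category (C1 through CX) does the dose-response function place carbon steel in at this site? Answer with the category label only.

C4

carbon steel: temperature factor f = +0.150·(-10.1) = -1.5150
  SO₂ term: 1.77·111.0^0.52·exp(0.02·70-1.5150) = 18.26
  Cl⁻ term: 0.102·486.2^0.62·exp(0.033·70+0.04·-0.1) = 47.41
  sum: 18.26 + 47.41 → r_corr = 65.68 μm/a
Category bounds: 50…80 μm/a bracket r_corr ⇒ C4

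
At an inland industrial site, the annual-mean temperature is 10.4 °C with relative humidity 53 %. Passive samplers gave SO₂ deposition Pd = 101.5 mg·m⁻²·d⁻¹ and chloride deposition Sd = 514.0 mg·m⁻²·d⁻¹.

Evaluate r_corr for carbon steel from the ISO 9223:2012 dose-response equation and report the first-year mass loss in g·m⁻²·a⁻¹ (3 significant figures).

carbon steel: temperature factor f = -0.054·(0.4) = -0.0216
  SO₂ term: 1.77·101.5^0.52·exp(0.02·53-0.0216) = 55.25
  Sd branch = 0.102·Sd^0.62·e^(0.033·RH+0.04·T) = 42.62 μm/a
  r_corr = 55.25 + 42.62 = 97.87 μm/a
Convert to mass loss: 97.87 μm/a × 7.85 g/cm³ = 768.3 g·m⁻²·a⁻¹

r_corr = 768 g·m⁻²·a⁻¹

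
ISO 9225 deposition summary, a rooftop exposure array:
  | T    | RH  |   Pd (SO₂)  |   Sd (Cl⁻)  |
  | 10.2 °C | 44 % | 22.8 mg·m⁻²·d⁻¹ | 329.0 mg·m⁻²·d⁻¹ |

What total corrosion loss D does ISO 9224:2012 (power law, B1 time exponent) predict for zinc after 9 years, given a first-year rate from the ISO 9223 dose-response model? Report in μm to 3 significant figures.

zinc: temperature factor f = -0.071·(0.2) = -0.0142
  Pd branch = 0.0129·Pd^0.44·e^(0.046·RH+f) = 0.381 μm/a
  Sd branch = 0.0175·Sd^0.57·e^(0.008·RH+0.085·T) = 1.612 μm/a
  r_corr = 0.381 + 1.612 = 1.993 μm/a
ISO 9224: D(t) = r_corr · t^b with b = 0.813 (zinc, B1)
  D(9) = 1.993 × 9^0.813 = 1.993 × 5.968 = 11.89 μm

D(9) = 11.9 μm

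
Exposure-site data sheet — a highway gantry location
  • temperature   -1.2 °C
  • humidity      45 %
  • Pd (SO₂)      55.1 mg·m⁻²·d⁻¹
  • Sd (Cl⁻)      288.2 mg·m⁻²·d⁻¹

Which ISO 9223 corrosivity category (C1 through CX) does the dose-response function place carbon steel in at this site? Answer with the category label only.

C2

carbon steel: T≤10 °C ⇒ hinge +0.150·(-1.2−10) = -1.6800
  sulphur-dioxide contribution → 6.526 μm/a
  chloride contribution → 14.38 μm/a
  ⇒ r_corr(carbon steel) = 20.9 μm/a
20.9 μm/a falls in (1.3, 25] for carbon steel → category C2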